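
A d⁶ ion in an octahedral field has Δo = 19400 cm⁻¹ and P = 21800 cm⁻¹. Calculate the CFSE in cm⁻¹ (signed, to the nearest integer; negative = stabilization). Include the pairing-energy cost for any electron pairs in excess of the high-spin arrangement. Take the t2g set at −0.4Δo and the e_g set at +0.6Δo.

Δo < P, so pairing is avoided: the ground state is high-spin.
Filling d⁶ accordingly: t2g^4 e_g^2.
Orbital CFSE = -0.4Δo = -0.4 × 19400 = -7760 cm⁻¹.
High-spin has no excess pairs, so no pairing correction applies.

-7760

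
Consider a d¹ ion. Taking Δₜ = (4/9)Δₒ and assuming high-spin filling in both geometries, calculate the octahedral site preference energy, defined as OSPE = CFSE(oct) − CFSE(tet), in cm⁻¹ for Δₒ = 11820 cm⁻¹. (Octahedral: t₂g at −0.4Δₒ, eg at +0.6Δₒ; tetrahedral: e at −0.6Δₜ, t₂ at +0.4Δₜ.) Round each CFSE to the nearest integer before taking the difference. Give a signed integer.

-1576

Octahedral (high-spin): t₂g¹ eg⁰, CFSE = 1(−0.4) + 0(+0.6) = -0.4Δₒ = -0.4 × 11820 = -4728 cm⁻¹.
Tetrahedral e¹ t₂⁰ gives -0.6Δₜ = -0.6 × (4/9) × 11820 = -3152 cm⁻¹.
Subtracting, OSPE = -4728 − (-3152) = -1576 cm⁻¹.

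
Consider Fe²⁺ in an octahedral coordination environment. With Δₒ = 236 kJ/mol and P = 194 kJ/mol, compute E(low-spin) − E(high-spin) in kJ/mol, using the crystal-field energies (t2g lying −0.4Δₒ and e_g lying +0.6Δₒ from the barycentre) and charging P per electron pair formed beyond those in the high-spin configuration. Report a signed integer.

-84

Fe²⁺: group 8, so d-count = 8 − 2 = 6.
In the high-spin limit (t2g^4 e_g^2) the orbital term is -0.4Δₒ = -94 kJ/mol, with no excess pairing.
Low-spin t2g^6 e_g^0 gives -2.4Δₒ = -566 kJ/mol, but forming 2 extra pairs costs 2P = 388 kJ/mol, so E(LS) = -566 + 388 = -178 kJ/mol.
E(LS) − E(HS) = -178 − (-94) = -84 kJ/mol.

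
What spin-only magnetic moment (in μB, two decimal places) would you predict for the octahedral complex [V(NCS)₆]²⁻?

Each NCS⁻ contributes -1; 6 × (-1) = -6. With overall charge -2, V is in the +4 oxidation state.
V is in group 5, so V⁴⁺ is d¹ (5 − 4 = 1).
For octahedral d¹ the high- and low-spin configurations coincide.
Configuration: t₂g¹ eg⁰ → 1 unpaired electron.
μ(spin-only) = √[1(1+2)] = √3 ≈ 1.73 μB.

1.73 μB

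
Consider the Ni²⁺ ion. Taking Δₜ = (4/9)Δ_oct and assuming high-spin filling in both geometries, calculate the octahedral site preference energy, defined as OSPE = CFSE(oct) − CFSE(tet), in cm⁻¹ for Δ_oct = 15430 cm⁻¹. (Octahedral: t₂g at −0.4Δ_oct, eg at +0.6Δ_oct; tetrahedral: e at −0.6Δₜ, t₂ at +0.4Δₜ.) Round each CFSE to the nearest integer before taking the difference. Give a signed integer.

Ni sits in group 10; removing 2 electrons leaves Ni²⁺ with 10 − 2 = 8 d electrons.
Octahedral high-spin t₂g⁶ eg²: CFSE = -1.2 × 15430 = -18516 cm⁻¹.
Tetrahedral: e⁴ t₂⁴, CFSE = 4(−0.6) + 4(+0.4) = -0.8Δₜ = -0.8 × (4/9) × 15430 = -5486 cm⁻¹.
OSPE = CFSE(oct) − CFSE(tet) = -18516 − (-5486) = -13030 cm⁻¹.

-13030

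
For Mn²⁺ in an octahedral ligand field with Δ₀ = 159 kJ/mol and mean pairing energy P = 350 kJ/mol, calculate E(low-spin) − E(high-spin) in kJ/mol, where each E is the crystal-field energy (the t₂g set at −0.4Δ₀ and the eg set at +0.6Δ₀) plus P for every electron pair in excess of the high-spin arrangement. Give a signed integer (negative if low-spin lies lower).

Mn sits in group 7; removing 2 electrons leaves Mn²⁺ with 7 − 2 = 5 d electrons.
High-spin d⁵ fills as t₂g³ eg² with CFSE 3(−0.4) + 2(+0.6) = 0.0Δ₀ = 0 kJ/mol.
For low-spin the configuration is t₂g⁵ eg⁰: orbital energy -2.0 × 159 = -318 kJ/mol, and 2 additional pairs relative to high-spin add 700 kJ/mol, giving 382 kJ/mol.
Thus E(LS) − E(HS) = 382 kJ/mol.

382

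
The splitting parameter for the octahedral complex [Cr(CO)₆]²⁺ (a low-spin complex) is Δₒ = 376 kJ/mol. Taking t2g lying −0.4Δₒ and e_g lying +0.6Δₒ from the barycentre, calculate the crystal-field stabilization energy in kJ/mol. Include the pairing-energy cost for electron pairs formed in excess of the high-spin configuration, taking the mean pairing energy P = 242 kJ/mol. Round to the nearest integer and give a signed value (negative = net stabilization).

-360

CO is neutral, so the +2 overall charge sits on Cr: oxidation state +2.
Cr²⁺: group 6, so d-count = 6 − 2 = 4.
Configuration: t2g^4 e_g^0.
CFSE(orbital) = 4×(-0.4Δₒ) + 0×(0.6Δₒ) = -1.6Δₒ; with Δₒ = 376 kJ/mol that is -602 kJ/mol.
Pairing penalty: 1 pair vs 0 in the high-spin reference → 1 extra × P = 242 kJ/mol.
Net CFSE = -602 + 242 = -360 kJ/mol.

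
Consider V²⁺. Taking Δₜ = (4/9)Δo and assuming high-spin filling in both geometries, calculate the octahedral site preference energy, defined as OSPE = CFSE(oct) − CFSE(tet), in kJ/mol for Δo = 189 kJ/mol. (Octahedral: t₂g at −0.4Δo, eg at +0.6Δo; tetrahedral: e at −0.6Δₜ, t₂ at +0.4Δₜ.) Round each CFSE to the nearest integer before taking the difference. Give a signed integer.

-160

V sits in group 5; removing 2 electrons leaves V²⁺ with 5 − 2 = 3 d electrons.
Octahedral high-spin t₂g³ eg⁰: CFSE = -1.2 × 189 = -227 kJ/mol.
Tetrahedral e² t₂¹ gives -0.8Δₜ = -0.8 × (4/9) × 189 = -67 kJ/mol.
OSPE = -227 − (-67) = -160 kJ/mol.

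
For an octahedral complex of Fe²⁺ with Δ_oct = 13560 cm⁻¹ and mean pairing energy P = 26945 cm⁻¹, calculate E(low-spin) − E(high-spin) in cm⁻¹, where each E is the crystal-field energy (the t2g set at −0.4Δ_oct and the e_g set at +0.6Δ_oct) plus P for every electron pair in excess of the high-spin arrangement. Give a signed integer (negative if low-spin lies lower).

26770

Group 8 minus oxidation state +2 gives a d⁶ configuration for Fe²⁺.
High-spin: t2g^4 e_g^2, CFSE = -0.4Δ_oct = -5424 cm⁻¹.
For low-spin the configuration is t2g^6 e_g^0: orbital energy -2.4 × 13560 = -32544 cm⁻¹, and 2 additional pairs relative to high-spin add 53890 cm⁻¹, giving 21346 cm⁻¹.
Thus E(LS) − E(HS) = 26770 cm⁻¹.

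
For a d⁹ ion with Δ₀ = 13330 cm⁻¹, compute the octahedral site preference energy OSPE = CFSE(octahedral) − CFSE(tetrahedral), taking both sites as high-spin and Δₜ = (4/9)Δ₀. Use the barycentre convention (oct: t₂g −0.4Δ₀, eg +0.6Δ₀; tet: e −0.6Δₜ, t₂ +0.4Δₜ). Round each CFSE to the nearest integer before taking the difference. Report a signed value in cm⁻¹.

Octahedral (high-spin): t₂g⁶ eg³, CFSE = 6(−0.4) + 3(+0.6) = -0.6Δ₀ = -0.6 × 13330 = -7998 cm⁻¹.
Tetrahedral e⁴ t₂⁵ gives -0.4Δₜ = -0.4 × (4/9) × 13330 = -2370 cm⁻¹.
OSPE = -7998 − (-2370) = -5628 cm⁻¹.

-5628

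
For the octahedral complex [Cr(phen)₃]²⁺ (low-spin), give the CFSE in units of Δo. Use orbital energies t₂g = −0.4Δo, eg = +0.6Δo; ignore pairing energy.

-1.6 Δo

phen is neutral, so the +2 overall charge sits on Cr: oxidation state +2.
Cr sits in group 6; removing 2 electrons leaves Cr²⁺ with 6 − 2 = 4 d electrons.
Configuration: t₂g⁴ eg⁰.
CFSE = 4(-0.4Δo) + 0(0.6Δo) = -1.6Δo + 0.0Δo = -1.6Δo.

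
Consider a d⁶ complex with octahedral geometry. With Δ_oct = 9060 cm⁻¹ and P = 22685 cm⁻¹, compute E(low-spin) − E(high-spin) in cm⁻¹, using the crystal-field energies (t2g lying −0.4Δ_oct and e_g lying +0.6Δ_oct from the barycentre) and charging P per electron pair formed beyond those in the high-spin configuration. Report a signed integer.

High-spin d⁶ fills as t2g^4 e_g^2 with CFSE 4(−0.4) + 2(+0.6) = -0.4Δ_oct = -3624 cm⁻¹.
For low-spin the configuration is t2g^6 e_g^0: orbital energy -2.4 × 9060 = -21744 cm⁻¹, and 2 additional pairs relative to high-spin add 45370 cm⁻¹, giving 23626 cm⁻¹.
The difference is 23626 − (-3624) = 27250 cm⁻¹, so high-spin lies lower.

27250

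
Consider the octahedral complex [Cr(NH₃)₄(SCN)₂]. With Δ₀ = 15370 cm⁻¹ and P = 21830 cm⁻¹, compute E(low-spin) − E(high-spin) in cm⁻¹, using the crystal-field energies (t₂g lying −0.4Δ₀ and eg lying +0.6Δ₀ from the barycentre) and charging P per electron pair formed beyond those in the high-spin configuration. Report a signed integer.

Ligand charges: 4×(+0) from NH₃ and 2×(-1) from SCN⁻ sum to -2; with overall charge +0, Cr is +2.
Group 6 minus oxidation state +2 gives a d⁴ configuration for Cr²⁺.
In the high-spin limit (t₂g³ eg¹) the orbital term is -0.6Δ₀ = -9222 cm⁻¹, with no excess pairing.
Low-spin t₂g⁴ eg⁰ gives -1.6Δ₀ = -24592 cm⁻¹, but forming 1 extra pair costs 1P = 21830 cm⁻¹, so E(LS) = -24592 + 21830 = -2762 cm⁻¹.
Thus E(LS) − E(HS) = 6460 cm⁻¹.

6460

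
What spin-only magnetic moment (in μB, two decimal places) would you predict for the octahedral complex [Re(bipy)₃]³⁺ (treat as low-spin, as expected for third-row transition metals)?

2.83 μB

bipy is neutral, so the +3 overall charge sits on Re: oxidation state +3.
Re sits in group 7; removing 3 electrons leaves Re³⁺ with 7 − 3 = 4 d electrons.
Configuration: t2g^4 e_g^0 → 2 unpaired electrons.
μ(spin-only) = √[2(2+2)] = √8 ≈ 2.83 μB.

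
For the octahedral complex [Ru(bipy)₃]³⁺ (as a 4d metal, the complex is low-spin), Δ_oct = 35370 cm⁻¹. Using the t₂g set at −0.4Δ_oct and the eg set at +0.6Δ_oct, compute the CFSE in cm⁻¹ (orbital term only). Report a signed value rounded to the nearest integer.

-70740

bipy is neutral, so the +3 overall charge sits on Ru: oxidation state +3.
Ru is in group 8, so Ru³⁺ is d⁵ (8 − 3 = 5).
The d⁵ electrons fill as t₂g⁵ eg⁰.
The orbital stabilization is -2.0Δ_oct = -2.0 × 35370 = -70740 cm⁻¹.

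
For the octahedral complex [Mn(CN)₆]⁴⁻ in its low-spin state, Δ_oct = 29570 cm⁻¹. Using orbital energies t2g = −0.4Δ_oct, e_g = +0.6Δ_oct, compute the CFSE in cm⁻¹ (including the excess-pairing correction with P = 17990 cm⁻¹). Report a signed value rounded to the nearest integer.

-23160

Each CN⁻ contributes -1; 6 × (-1) = -6. With overall charge -4, Mn is in the +2 oxidation state.
Mn sits in group 7; removing 2 electrons leaves Mn²⁺ with 7 − 2 = 5 d electrons.
Electron filling gives t2g^5 e_g^0.
Orbital CFSE = 5(-0.4) + 0(0.6) = -2.0Δ_oct = -2.0 × 29570 = -59140 cm⁻¹.
Relative to high-spin t2g^3 e_g^2 (0 paired), the low-spin configuration has 2 additional pairs, contributing +2 × 17990 = +35980 cm⁻¹.
Net CFSE = -59140 + 35980 = -23160 cm⁻¹.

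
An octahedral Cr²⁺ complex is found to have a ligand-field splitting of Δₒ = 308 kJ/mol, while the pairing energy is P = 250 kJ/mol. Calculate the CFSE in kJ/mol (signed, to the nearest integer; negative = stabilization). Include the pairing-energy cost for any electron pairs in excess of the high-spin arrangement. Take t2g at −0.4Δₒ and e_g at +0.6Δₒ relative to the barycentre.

-243

Cr is in group 6, so Cr²⁺ is d⁴ (6 − 2 = 4).
Since Δₒ = 308 kJ/mol > P = 250 kJ/mol, the complex adopts the low-spin configuration.
That gives t2g^4 e_g^0.
Orbital CFSE = -1.6Δₒ = -1.6 × 308 = -493 kJ/mol.
Excess pairs vs high-spin: 1 − 0 = 1; pairing cost = +250 kJ/mol.
Net CFSE = -493 + 250 = -243 kJ/mol.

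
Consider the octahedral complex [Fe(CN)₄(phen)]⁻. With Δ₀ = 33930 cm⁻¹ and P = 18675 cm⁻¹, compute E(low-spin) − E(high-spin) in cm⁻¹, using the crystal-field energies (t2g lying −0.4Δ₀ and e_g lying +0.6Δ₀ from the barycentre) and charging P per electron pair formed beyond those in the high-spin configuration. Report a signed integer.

-30510

Ligand charges: 4×(-1) from CN⁻ and 1×(+0) from phen sum to -4; with overall charge -1, Fe is +3.
Fe sits in group 8; removing 3 electrons leaves Fe³⁺ with 8 − 3 = 5 d electrons.
High-spin: t2g^3 e_g^2, CFSE = 0.0Δ₀ = 0 cm⁻¹.
Low-spin t2g^5 e_g^0 gives -2.0Δ₀ = -67860 cm⁻¹, but forming 2 extra pairs costs 2P = 37350 cm⁻¹, so E(LS) = -67860 + 37350 = -30510 cm⁻¹.
The difference is -30510 − (0) = -30510 cm⁻¹, so low-spin lies lower.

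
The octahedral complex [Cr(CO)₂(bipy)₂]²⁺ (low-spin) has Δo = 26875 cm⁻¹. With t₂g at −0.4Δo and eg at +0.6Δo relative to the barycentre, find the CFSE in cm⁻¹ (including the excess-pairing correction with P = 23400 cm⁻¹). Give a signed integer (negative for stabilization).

-19600

Ligand charges: 2×(+0) from CO and 2×(+0) from bipy sum to +0; with overall charge +2, Cr is +2.
Group 6 minus oxidation state +2 gives a d⁴ configuration for Cr²⁺.
The d⁴ electrons fill as t₂g⁴ eg⁰.
Orbital CFSE = 4(-0.4) + 0(0.6) = -1.6Δo = -1.6 × 26875 = -43000 cm⁻¹.
Relative to high-spin t₂g³ eg¹ (0 paired), the low-spin configuration has 1 additional pair, contributing +1 × 23400 = +23400 cm⁻¹.
Overall CFSE = -43000 + 23400 = -19600 cm⁻¹.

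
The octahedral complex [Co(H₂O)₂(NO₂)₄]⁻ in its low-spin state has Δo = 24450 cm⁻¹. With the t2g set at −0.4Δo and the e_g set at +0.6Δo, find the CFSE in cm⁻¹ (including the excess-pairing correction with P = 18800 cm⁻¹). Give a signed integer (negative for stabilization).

Ligand charges: 2×(+0) from H₂O and 4×(-1) from NO₂⁻ sum to -4; with overall charge -1, Co is +3.
Group 9 minus oxidation state +3 gives a d⁶ configuration for Co³⁺.
Configuration: t2g^6 e_g^0.
CFSE(orbital) = 6×(-0.4Δo) + 0×(0.6Δo) = -2.4Δo; with Δo = 24450 cm⁻¹ that is -58680 cm⁻¹.
Pairing penalty: 3 pairs vs 1 in the high-spin reference → 2 extra × P = 37600 cm⁻¹.
Combining: -58680 + 37600 = -21080 cm⁻¹.

-21080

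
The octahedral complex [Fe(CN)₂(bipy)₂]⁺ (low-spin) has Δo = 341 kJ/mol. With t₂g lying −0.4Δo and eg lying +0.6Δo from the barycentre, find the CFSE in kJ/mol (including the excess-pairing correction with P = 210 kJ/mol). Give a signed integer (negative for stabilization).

Ligand charges: 2×(-1) from CN⁻ and 2×(+0) from bipy sum to -2; with overall charge +1, Fe is +3.
Fe is in group 8, so Fe³⁺ is d⁵ (8 − 3 = 5).
The d⁵ electrons fill as t₂g⁵ eg⁰.
CFSE(orbital) = 5×(-0.4Δo) + 0×(0.6Δo) = -2.0Δo; with Δo = 341 kJ/mol that is -682 kJ/mol.
Pairing penalty: 2 pairs vs 0 in the high-spin reference → 2 extra × P = 420 kJ/mol.
Combining: -682 + 420 = -262 kJ/mol.

-262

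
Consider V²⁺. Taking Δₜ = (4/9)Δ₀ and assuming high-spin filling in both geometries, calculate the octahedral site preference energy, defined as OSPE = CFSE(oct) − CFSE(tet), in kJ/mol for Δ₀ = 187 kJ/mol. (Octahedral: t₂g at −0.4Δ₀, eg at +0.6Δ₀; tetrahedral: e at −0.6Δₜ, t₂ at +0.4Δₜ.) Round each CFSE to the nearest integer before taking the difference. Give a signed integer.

-158

V sits in group 5; removing 2 electrons leaves V²⁺ with 5 − 2 = 3 d electrons.
Octahedral high-spin t₂g³ eg⁰: CFSE = -1.2 × 187 = -224 kJ/mol.
In a tetrahedral site the filling is e² t₂¹: CFSE(tet) = -0.8Δₜ = -0.8 × (4/9)(187) = -66 kJ/mol.
Subtracting, OSPE = -224 − (-66) = -158 kJ/mol.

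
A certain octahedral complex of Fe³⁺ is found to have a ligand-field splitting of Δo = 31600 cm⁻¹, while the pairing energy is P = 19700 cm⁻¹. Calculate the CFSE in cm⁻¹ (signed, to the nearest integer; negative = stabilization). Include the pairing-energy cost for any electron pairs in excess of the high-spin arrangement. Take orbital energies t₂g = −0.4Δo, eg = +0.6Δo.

-23800

Fe sits in group 8; removing 3 electrons leaves Fe³⁺ with 8 − 3 = 5 d electrons.
Here Δo > P (31600 > 19700), so the low-spin state is favoured.
Configuration: t₂g⁵ eg⁰.
Orbital CFSE = -2.0Δo = -2.0 × 31600 = -63200 cm⁻¹.
Excess pairs vs high-spin: 2 − 0 = 2; pairing cost = +39400 cm⁻¹.
Net CFSE = -63200 + 39400 = -23800 cm⁻¹.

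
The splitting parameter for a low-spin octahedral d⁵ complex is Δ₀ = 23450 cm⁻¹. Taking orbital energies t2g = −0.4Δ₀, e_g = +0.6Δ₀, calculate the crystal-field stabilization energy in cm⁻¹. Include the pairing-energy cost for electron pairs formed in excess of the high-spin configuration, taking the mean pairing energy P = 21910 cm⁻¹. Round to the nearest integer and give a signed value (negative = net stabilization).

-3080

The d⁵ electrons fill as t2g^5 e_g^0.
CFSE(orbital) = 5×(-0.4Δ₀) + 0×(0.6Δ₀) = -2.0Δ₀; with Δ₀ = 23450 cm⁻¹ that is -46900 cm⁻¹.
Pairing penalty: 2 pairs vs 0 in the high-spin reference → 2 extra × P = 43820 cm⁻¹.
Overall CFSE = -46900 + 43820 = -3080 cm⁻¹.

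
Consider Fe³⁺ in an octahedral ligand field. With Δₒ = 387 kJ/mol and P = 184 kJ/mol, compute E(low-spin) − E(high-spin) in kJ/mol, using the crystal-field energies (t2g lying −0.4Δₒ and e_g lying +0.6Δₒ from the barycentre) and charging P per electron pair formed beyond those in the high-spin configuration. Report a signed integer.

Fe sits in group 8; removing 3 electrons leaves Fe³⁺ with 8 − 3 = 5 d electrons.
In the high-spin limit (t2g^3 e_g^2) the orbital term is 0.0Δₒ = 0 kJ/mol, with no excess pairing.
Low-spin t2g^5 e_g^0 gives -2.0Δₒ = -774 kJ/mol, but forming 2 extra pairs costs 2P = 368 kJ/mol, so E(LS) = -774 + 368 = -406 kJ/mol.
E(LS) − E(HS) = -406 − (0) = -406 kJ/mol.

-406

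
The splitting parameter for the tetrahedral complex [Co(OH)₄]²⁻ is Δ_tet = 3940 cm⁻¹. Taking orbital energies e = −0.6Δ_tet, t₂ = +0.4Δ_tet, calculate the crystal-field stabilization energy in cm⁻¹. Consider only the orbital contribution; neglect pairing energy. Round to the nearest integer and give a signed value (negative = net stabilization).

-4728

Each OH⁻ contributes -1; 4 × (-1) = -4. With overall charge -2, Co is in the +2 oxidation state.
Group 9 minus oxidation state +2 gives a d⁷ configuration for Co²⁺.
Tetrahedral fields are weak (Δₜ ≈ 4/9 Δₒ), so electrons fill high-spin.
Configuration: e⁴ t₂³.
Orbital CFSE = 4(-0.6) + 3(0.4) = -1.2Δ_tet = -1.2 × 3940 = -4728 cm⁻¹.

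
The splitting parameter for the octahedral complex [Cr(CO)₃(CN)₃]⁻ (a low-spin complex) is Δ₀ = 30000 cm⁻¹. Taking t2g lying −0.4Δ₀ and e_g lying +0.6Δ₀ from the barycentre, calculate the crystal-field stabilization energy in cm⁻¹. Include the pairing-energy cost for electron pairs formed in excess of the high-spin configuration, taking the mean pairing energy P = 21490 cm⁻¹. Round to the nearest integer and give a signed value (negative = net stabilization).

Ligand charges: 3×(+0) from CO and 3×(-1) from CN⁻ sum to -3; with overall charge -1, Cr is +2.
Group 6 minus oxidation state +2 gives a d⁴ configuration for Cr²⁺.
Electron filling gives t2g^4 e_g^0.
Orbital CFSE = 4(-0.4) + 0(0.6) = -1.6Δ₀ = -1.6 × 30000 = -48000 cm⁻¹.
Relative to high-spin t2g^3 e_g^1 (0 paired), the low-spin configuration has 1 additional pair, contributing +1 × 21490 = +21490 cm⁻¹.
Overall CFSE = -48000 + 21490 = -26510 cm⁻¹.

-26510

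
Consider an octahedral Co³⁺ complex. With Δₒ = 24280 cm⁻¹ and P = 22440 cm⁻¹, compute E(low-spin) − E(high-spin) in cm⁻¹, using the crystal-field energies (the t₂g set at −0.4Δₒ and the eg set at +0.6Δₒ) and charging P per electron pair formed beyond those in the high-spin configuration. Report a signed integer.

Co sits in group 9; removing 3 electrons leaves Co³⁺ with 9 − 3 = 6 d electrons.
High-spin: t₂g⁴ eg², CFSE = -0.4Δₒ = -9712 cm⁻¹.
Low-spin: t₂g⁶ eg⁰, orbital CFSE = -2.4Δₒ = -58272 cm⁻¹; plus 2 excess pairs × P = +44880 cm⁻¹; total -13392 cm⁻¹.
Thus E(LS) − E(HS) = -3680 cm⁻¹.

-3680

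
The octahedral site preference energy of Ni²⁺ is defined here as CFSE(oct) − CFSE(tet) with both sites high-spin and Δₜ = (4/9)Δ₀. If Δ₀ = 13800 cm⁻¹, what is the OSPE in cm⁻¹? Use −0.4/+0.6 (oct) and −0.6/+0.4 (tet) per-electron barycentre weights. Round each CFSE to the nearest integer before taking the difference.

-11653

Ni sits in group 10; removing 2 electrons leaves Ni²⁺ with 10 − 2 = 8 d electrons.
Octahedral (high-spin): t2g^6 e_g^2, CFSE = 6(−0.4) + 2(+0.6) = -1.2Δ₀ = -1.2 × 13800 = -16560 cm⁻¹.
In a tetrahedral site the filling is e^4 t2^4: CFSE(tet) = -0.8Δₜ = -0.8 × (4/9)(13800) = -4907 cm⁻¹.
Subtracting, OSPE = -16560 − (-4907) = -11653 cm⁻¹.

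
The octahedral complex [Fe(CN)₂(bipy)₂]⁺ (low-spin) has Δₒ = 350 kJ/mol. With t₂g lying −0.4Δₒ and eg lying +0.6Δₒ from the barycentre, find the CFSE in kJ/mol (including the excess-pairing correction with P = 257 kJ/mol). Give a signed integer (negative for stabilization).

Ligand charges: 2×(-1) from CN⁻ and 2×(+0) from bipy sum to -2; with overall charge +1, Fe is +3.
Fe³⁺: group 8, so d-count = 8 − 3 = 5.
Configuration: t₂g⁵ eg⁰.
The orbital stabilization is -2.0Δₒ = -2.0 × 350 = -700 kJ/mol.
Pairing penalty: 2 pairs vs 0 in the high-spin reference → 2 extra × P = 514 kJ/mol.
Net CFSE = -700 + 514 = -186 kJ/mol.

-186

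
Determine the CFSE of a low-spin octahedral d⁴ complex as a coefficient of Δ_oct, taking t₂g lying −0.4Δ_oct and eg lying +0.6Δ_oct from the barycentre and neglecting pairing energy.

Configuration: t₂g⁴ eg⁰.
CFSE = 4(-0.4Δ_oct) + 0(0.6Δ_oct) = -1.6Δ_oct + 0.0Δ_oct = -1.6Δ_oct.

-1.6 Δ_oct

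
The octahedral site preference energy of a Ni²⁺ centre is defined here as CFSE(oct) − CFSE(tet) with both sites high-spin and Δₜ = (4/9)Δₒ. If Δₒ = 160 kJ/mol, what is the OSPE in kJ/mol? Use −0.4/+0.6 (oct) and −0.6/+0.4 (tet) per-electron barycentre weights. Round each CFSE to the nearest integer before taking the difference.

-135

Ni²⁺: group 10, so d-count = 10 − 2 = 8.
Octahedral (high-spin): t2g^6 e_g^2, CFSE = 6(−0.4) + 2(+0.6) = -1.2Δₒ = -1.2 × 160 = -192 kJ/mol.
Tetrahedral e^4 t2^4 gives -0.8Δₜ = -0.8 × (4/9) × 160 = -57 kJ/mol.
OSPE = -192 − (-57) = -135 kJ/mol.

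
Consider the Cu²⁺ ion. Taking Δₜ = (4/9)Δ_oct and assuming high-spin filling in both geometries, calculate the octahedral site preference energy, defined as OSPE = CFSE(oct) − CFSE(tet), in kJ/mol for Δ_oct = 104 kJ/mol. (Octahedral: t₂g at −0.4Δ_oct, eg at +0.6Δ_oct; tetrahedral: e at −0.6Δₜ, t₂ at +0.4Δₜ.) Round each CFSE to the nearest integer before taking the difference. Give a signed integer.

Group 11 minus oxidation state +2 gives a d⁹ configuration for Cu²⁺.
Octahedral high-spin t2g^6 e_g^3: CFSE = -0.6 × 104 = -62 kJ/mol.
Tetrahedral: e^4 t2^5, CFSE = 4(−0.6) + 5(+0.4) = -0.4Δₜ = -0.4 × (4/9) × 104 = -18 kJ/mol.
OSPE = CFSE(oct) − CFSE(tet) = -62 − (-18) = -44 kJ/mol.

-44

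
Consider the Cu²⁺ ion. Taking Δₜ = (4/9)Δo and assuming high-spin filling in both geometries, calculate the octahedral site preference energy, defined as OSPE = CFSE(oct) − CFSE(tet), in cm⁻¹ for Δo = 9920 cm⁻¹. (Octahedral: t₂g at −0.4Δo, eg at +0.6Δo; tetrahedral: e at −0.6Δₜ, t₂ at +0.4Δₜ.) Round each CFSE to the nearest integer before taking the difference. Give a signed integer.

Cu is in group 11, so Cu²⁺ is d⁹ (11 − 2 = 9).
Octahedral (high-spin): t₂g⁶ eg³, CFSE = 6(−0.4) + 3(+0.6) = -0.6Δo = -0.6 × 9920 = -5952 cm⁻¹.
Tetrahedral: e⁴ t₂⁵, CFSE = 4(−0.6) + 5(+0.4) = -0.4Δₜ = -0.4 × (4/9) × 9920 = -1764 cm⁻¹.
OSPE = CFSE(oct) − CFSE(tet) = -5952 − (-1764) = -4188 cm⁻¹.

-4188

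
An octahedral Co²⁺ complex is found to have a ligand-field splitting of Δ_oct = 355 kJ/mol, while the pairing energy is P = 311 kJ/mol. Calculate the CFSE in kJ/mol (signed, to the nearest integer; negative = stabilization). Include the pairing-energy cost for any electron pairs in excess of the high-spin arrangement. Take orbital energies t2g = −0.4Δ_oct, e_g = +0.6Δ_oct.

-328

Group 9 minus oxidation state +2 gives a d⁷ configuration for Co²⁺.
With Δ_oct > P the complex is low-spin.
Configuration: t2g^6 e_g^1.
Orbital CFSE = -1.8Δ_oct = -1.8 × 355 = -639 kJ/mol.
Excess pairs vs high-spin: 3 − 2 = 1; pairing cost = +311 kJ/mol.
Net CFSE = -639 + 311 = -328 kJ/mol.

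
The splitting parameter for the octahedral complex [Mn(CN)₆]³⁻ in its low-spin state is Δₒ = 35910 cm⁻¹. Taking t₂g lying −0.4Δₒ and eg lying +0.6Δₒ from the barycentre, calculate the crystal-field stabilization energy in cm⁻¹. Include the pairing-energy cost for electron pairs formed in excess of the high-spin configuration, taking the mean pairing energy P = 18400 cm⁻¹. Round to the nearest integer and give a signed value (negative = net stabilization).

-39056

Each CN⁻ contributes -1; 6 × (-1) = -6. With overall charge -3, Mn is in the +3 oxidation state.
Mn³⁺: group 7, so d-count = 7 − 3 = 4.
Electron filling gives t₂g⁴ eg⁰.
Orbital CFSE = 4(-0.4) + 0(0.6) = -1.6Δₒ = -1.6 × 35910 = -57456 cm⁻¹.
Relative to high-spin t₂g³ eg¹ (0 paired), the low-spin configuration has 1 additional pair, contributing +1 × 18400 = +18400 cm⁻¹.
Combining: -57456 + 18400 = -39056 cm⁻¹.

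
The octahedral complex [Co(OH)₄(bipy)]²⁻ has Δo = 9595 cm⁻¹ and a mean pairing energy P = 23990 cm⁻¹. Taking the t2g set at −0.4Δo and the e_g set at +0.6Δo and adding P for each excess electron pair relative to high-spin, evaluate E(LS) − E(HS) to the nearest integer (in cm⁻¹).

Ligand charges: 4×(-1) from OH⁻ and 1×(+0) from bipy sum to -4; with overall charge -2, Co is +2.
Co is in group 9, so Co²⁺ is d⁷ (9 − 2 = 7).
High-spin d⁷ fills as t2g^5 e_g^2 with CFSE 5(−0.4) + 2(+0.6) = -0.8Δo = -7676 cm⁻¹.
For low-spin the configuration is t2g^6 e_g^1: orbital energy -1.8 × 9595 = -17271 cm⁻¹, and 1 additional pair relative to high-spin adds 23990 cm⁻¹, giving 6719 cm⁻¹.
E(LS) − E(HS) = 6719 − (-7676) = 14395 cm⁻¹.

14395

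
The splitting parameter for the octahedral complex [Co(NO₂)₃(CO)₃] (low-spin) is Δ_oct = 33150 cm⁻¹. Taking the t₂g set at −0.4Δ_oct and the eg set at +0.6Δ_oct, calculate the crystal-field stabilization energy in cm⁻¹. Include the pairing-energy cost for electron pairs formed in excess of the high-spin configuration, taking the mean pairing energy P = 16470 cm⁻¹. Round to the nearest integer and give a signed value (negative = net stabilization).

Ligand charges: 3×(-1) from NO₂⁻ and 3×(+0) from CO sum to -3; with overall charge +0, Co is +3.
Co³⁺: group 9, so d-count = 9 − 3 = 6.
The d⁶ electrons fill as t₂g⁶ eg⁰.
Orbital CFSE = 6(-0.4) + 0(0.6) = -2.4Δ_oct = -2.4 × 33150 = -79560 cm⁻¹.
Pairing penalty: 3 pairs vs 1 in the high-spin reference → 2 extra × P = 32940 cm⁻¹.
Net CFSE = -79560 + 32940 = -46620 cm⁻¹.

-46620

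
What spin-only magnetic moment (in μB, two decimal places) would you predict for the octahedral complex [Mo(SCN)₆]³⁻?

3.87 μB

Each SCN⁻ contributes -1; 6 × (-1) = -6. With overall charge -3, Mo is in the +3 oxidation state.
Group 6 minus oxidation state +3 gives a d³ configuration for Mo³⁺.
Configuration: t₂g³ eg⁰ → 3 unpaired electrons.
μ(spin-only) = √[3(3+2)] = √15 ≈ 3.87 μB.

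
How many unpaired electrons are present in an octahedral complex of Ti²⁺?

Ti is in group 4, so Ti²⁺ is d² (4 − 2 = 2).
For octahedral d² the high- and low-spin configurations coincide.
Configuration: t₂g² eg⁰, giving 2 unpaired electrons.

2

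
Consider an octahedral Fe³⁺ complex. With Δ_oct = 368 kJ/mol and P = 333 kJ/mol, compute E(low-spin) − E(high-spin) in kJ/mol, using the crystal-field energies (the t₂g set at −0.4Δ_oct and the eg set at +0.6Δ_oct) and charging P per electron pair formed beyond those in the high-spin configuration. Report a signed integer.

Fe sits in group 8; removing 3 electrons leaves Fe³⁺ with 8 − 3 = 5 d electrons.
High-spin: t₂g³ eg², CFSE = 0.0Δ_oct = 0 kJ/mol.
For low-spin the configuration is t₂g⁵ eg⁰: orbital energy -2.0 × 368 = -736 kJ/mol, and 2 additional pairs relative to high-spin add 666 kJ/mol, giving -70 kJ/mol.
The difference is -70 − (0) = -70 kJ/mol, so low-spin lies lower.

-70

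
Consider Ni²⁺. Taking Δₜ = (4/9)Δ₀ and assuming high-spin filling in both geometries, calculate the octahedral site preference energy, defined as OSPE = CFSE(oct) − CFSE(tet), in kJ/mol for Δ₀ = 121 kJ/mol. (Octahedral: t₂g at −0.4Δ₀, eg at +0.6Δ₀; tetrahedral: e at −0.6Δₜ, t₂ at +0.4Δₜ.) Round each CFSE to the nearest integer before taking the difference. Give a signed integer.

-102

Ni is in group 10, so Ni²⁺ is d⁸ (10 − 2 = 8).
Octahedral high-spin t2g^6 e_g^2: CFSE = -1.2 × 121 = -145 kJ/mol.
Tetrahedral e^4 t2^4 gives -0.8Δₜ = -0.8 × (4/9) × 121 = -43 kJ/mol.
OSPE = CFSE(oct) − CFSE(tet) = -145 − (-43) = -102 kJ/mol.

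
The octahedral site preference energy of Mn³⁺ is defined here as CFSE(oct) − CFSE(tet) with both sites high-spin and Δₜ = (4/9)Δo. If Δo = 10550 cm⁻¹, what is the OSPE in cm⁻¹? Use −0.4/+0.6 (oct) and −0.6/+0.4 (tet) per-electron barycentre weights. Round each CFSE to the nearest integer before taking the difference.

Mn sits in group 7; removing 3 electrons leaves Mn³⁺ with 7 − 3 = 4 d electrons.
In an octahedral site d⁴ (HS) is t₂g³ eg¹, giving CFSE(oct) = -0.6Δo = -6330 cm⁻¹.
Tetrahedral e² t₂² gives -0.4Δₜ = -0.4 × (4/9) × 10550 = -1876 cm⁻¹.
OSPE = CFSE(oct) − CFSE(tet) = -6330 − (-1876) = -4454 cm⁻¹.

-4454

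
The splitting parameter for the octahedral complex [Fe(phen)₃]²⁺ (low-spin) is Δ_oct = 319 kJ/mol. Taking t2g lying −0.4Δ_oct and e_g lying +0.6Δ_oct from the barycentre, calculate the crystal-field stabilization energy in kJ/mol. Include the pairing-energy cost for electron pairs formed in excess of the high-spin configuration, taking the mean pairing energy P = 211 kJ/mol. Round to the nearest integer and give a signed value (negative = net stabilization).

-344

phen is neutral, so the +2 overall charge sits on Fe: oxidation state +2.
Fe sits in group 8; removing 2 electrons leaves Fe²⁺ with 8 − 2 = 6 d electrons.
Electron filling gives t2g^6 e_g^0.
Orbital CFSE = 6(-0.4) + 0(0.6) = -2.4Δ_oct = -2.4 × 319 = -766 kJ/mol.
Relative to high-spin t2g^4 e_g^2 (1 paired), the low-spin configuration has 2 additional pairs, contributing +2 × 211 = +422 kJ/mol.
Overall CFSE = -766 + 422 = -344 kJ/mol.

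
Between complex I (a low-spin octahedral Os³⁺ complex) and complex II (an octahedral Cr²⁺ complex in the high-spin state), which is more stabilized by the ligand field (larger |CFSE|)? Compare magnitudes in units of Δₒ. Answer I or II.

I

I: Os³⁺: group 8, so d-count = 8 − 3 = 5; t2g^5 e_g^0, CFSE = -2.0Δₒ.
II: Group 6 minus oxidation state +2 gives a d⁴ configuration for Cr²⁺; t₂g³ eg¹, CFSE = -0.6Δₒ.
So I has the larger |CFSE|.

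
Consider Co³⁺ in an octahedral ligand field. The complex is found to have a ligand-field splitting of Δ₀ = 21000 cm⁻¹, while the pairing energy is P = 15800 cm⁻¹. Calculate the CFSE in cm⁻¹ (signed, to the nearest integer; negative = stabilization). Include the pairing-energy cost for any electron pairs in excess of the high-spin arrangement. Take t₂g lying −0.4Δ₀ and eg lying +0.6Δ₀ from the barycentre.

-18800

Group 9 minus oxidation state +3 gives a d⁶ configuration for Co³⁺.
With Δ₀ > P the complex is low-spin.
Configuration: t₂g⁶ eg⁰.
Orbital CFSE = -2.4Δ₀ = -2.4 × 21000 = -50400 cm⁻¹.
Excess pairs vs high-spin: 3 − 1 = 2; pairing cost = +31600 cm⁻¹.
Net CFSE = -50400 + 31600 = -18800 cm⁻¹.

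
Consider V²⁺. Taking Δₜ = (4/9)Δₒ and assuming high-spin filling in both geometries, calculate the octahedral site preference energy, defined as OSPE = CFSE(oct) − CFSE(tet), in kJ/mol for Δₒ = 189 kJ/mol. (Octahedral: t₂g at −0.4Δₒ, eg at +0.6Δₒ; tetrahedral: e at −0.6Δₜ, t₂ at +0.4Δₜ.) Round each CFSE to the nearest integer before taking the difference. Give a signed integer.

-160

Group 5 minus oxidation state +2 gives a d³ configuration for V²⁺.
In an octahedral site d³ (HS) is t₂g³ eg⁰, giving CFSE(oct) = -1.2Δₒ = -227 kJ/mol.
In a tetrahedral site the filling is e² t₂¹: CFSE(tet) = -0.8Δₜ = -0.8 × (4/9)(189) = -67 kJ/mol.
Subtracting, OSPE = -227 − (-67) = -160 kJ/mol.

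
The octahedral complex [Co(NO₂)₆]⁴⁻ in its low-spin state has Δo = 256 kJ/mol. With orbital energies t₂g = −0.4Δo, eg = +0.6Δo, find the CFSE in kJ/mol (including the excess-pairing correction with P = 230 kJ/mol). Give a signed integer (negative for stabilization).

-231

Each NO₂⁻ contributes -1; 6 × (-1) = -6. With overall charge -4, Co is in the +2 oxidation state.
Co²⁺: group 9, so d-count = 9 − 2 = 7.
Configuration: t₂g⁶ eg¹.
CFSE(orbital) = 6×(-0.4Δo) + 1×(0.6Δo) = -1.8Δo; with Δo = 256 kJ/mol that is -461 kJ/mol.
Pairing penalty: 3 pairs vs 2 in the high-spin reference → 1 extra × P = 230 kJ/mol.
Combining: -461 + 230 = -231 kJ/mol.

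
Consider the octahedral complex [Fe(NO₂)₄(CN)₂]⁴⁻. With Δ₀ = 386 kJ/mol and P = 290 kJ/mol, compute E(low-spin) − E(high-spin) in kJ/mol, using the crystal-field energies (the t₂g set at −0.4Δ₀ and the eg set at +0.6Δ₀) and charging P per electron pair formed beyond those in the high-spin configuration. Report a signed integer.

-192

Ligand charges: 4×(-1) from NO₂⁻ and 2×(-1) from CN⁻ sum to -6; with overall charge -4, Fe is +2.
Group 8 minus oxidation state +2 gives a d⁶ configuration for Fe²⁺.
High-spin: t₂g⁴ eg², CFSE = -0.4Δ₀ = -154 kJ/mol.
Low-spin: t₂g⁶ eg⁰, orbital CFSE = -2.4Δ₀ = -926 kJ/mol; plus 2 excess pairs × P = +580 kJ/mol; total -346 kJ/mol.
Thus E(LS) − E(HS) = -192 kJ/mol.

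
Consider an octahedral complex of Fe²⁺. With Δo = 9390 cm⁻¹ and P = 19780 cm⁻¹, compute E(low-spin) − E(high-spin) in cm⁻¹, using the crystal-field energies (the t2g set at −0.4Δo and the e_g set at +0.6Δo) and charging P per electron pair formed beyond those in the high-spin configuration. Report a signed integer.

Fe sits in group 8; removing 2 electrons leaves Fe²⁺ with 8 − 2 = 6 d electrons.
High-spin: t2g^4 e_g^2, CFSE = -0.4Δo = -3756 cm⁻¹.
For low-spin the configuration is t2g^6 e_g^0: orbital energy -2.4 × 9390 = -22536 cm⁻¹, and 2 additional pairs relative to high-spin add 39560 cm⁻¹, giving 17024 cm⁻¹.
The difference is 17024 − (-3756) = 20780 cm⁻¹, so high-spin lies lower.

20780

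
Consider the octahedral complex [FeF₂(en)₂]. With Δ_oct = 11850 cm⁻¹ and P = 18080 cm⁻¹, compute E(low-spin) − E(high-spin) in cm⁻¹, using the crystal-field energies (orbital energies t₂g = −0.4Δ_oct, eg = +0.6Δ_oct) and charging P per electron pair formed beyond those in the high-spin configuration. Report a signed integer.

12460

Ligand charges: 2×(-1) from F⁻ and 2×(+0) from en sum to -2; with overall charge +0, Fe is +2.
Group 8 minus oxidation state +2 gives a d⁶ configuration for Fe²⁺.
In the high-spin limit (t₂g⁴ eg²) the orbital term is -0.4Δ_oct = -4740 cm⁻¹, with no excess pairing.
For low-spin the configuration is t₂g⁶ eg⁰: orbital energy -2.4 × 11850 = -28440 cm⁻¹, and 2 additional pairs relative to high-spin add 36160 cm⁻¹, giving 7720 cm⁻¹.
E(LS) − E(HS) = 7720 − (-4740) = 12460 cm⁻¹.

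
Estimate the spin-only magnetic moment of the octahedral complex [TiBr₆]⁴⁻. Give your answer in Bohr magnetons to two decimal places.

2.83 Bohr magnetons

Each Br⁻ contributes -1; 6 × (-1) = -6. With overall charge -4, Ti is in the +2 oxidation state.
Ti sits in group 4; removing 2 electrons leaves Ti²⁺ with 4 − 2 = 2 d electrons.
For octahedral d² the high- and low-spin configurations coincide.
Configuration: t₂g² eg⁰ → 2 unpaired electrons.
μ(spin-only) = √[2(2+2)] = √8 ≈ 2.83 Bohr magnetons.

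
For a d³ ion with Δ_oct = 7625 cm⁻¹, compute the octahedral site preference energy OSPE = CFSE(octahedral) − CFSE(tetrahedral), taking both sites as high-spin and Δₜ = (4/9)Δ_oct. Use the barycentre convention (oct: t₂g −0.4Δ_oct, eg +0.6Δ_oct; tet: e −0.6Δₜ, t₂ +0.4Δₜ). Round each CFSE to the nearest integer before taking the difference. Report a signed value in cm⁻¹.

-6439

In an octahedral site d³ (HS) is t₂g³ eg⁰, giving CFSE(oct) = -1.2Δ_oct = -9150 cm⁻¹.
In a tetrahedral site the filling is e² t₂¹: CFSE(tet) = -0.8Δₜ = -0.8 × (4/9)(7625) = -2711 cm⁻¹.
Subtracting, OSPE = -9150 − (-2711) = -6439 cm⁻¹.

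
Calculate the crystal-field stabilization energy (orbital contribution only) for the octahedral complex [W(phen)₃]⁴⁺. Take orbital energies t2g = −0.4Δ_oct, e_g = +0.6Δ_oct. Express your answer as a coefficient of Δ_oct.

phen is neutral, so the +4 overall charge sits on W: oxidation state +4.
W⁴⁺: group 6, so d-count = 6 − 4 = 2.
Configuration: t2g^2 e_g^0.
CFSE = 2(-0.4Δ_oct) + 0(0.6Δ_oct) = -0.8Δ_oct + 0.0Δ_oct = -0.8Δ_oct.

-0.8 Δ_oct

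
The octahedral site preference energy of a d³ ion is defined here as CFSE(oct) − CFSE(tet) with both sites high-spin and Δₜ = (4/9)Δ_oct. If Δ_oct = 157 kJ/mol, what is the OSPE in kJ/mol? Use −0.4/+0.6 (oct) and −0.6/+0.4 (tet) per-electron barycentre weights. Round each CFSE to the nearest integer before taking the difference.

Octahedral (high-spin): t2g^3 e_g^0, CFSE = 3(−0.4) + 0(+0.6) = -1.2Δ_oct = -1.2 × 157 = -188 kJ/mol.
Tetrahedral e^2 t2^1 gives -0.8Δₜ = -0.8 × (4/9) × 157 = -56 kJ/mol.
OSPE = -188 − (-56) = -132 kJ/mol.

-132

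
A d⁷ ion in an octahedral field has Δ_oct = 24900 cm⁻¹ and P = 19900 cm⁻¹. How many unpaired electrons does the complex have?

1

With Δ_oct > P the complex is low-spin.
Filling d⁷ accordingly: t2g^6 e_g^1.
Unpaired electrons: 1.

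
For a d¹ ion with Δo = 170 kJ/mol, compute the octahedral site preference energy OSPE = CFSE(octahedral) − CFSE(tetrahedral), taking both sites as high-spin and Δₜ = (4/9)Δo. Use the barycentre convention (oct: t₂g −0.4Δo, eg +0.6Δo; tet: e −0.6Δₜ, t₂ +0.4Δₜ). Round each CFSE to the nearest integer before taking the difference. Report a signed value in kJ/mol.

-23

In an octahedral site d¹ (HS) is t2g^1 e_g^0, giving CFSE(oct) = -0.4Δo = -68 kJ/mol.
Tetrahedral: e^1 t2^0, CFSE = 1(−0.6) + 0(+0.4) = -0.6Δₜ = -0.6 × (4/9) × 170 = -45 kJ/mol.
OSPE = CFSE(oct) − CFSE(tet) = -68 − (-45) = -23 kJ/mol.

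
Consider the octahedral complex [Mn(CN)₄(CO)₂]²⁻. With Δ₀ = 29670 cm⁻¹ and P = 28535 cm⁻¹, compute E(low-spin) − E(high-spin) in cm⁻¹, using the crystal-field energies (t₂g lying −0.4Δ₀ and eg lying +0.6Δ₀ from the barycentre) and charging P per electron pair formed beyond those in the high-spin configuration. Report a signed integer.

-2270

Ligand charges: 4×(-1) from CN⁻ and 2×(+0) from CO sum to -4; with overall charge -2, Mn is +2.
Mn is in group 7, so Mn²⁺ is d⁵ (7 − 2 = 5).
High-spin: t₂g³ eg², CFSE = 0.0Δ₀ = 0 cm⁻¹.
For low-spin the configuration is t₂g⁵ eg⁰: orbital energy -2.0 × 29670 = -59340 cm⁻¹, and 2 additional pairs relative to high-spin add 57070 cm⁻¹, giving -2270 cm⁻¹.
Thus E(LS) − E(HS) = -2270 cm⁻¹.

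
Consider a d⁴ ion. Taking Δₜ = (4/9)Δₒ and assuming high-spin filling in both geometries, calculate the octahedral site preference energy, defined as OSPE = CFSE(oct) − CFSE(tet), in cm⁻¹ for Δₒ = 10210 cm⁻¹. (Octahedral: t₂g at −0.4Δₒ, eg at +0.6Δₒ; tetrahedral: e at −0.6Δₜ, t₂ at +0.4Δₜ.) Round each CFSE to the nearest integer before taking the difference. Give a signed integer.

-4311

Octahedral high-spin t2g^3 e_g^1: CFSE = -0.6 × 10210 = -6126 cm⁻¹.
Tetrahedral e^2 t2^2 gives -0.4Δₜ = -0.4 × (4/9) × 10210 = -1815 cm⁻¹.
OSPE = -6126 − (-1815) = -4311 cm⁻¹.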